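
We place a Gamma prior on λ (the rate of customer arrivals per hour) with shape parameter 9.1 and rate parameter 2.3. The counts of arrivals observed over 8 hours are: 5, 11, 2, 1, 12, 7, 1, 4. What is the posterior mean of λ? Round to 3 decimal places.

Total count ∑xᵢ = 43 over n = 8 hours.
Gamma is conjugate to the Poisson likelihood: posterior is Gamma(shape = 9.1+43 = 52.1, rate = 2.3+8 = 10.3).
Posterior mean = shape/rate = 52.1/10.3 = 5.058.

Posterior mean ≈ 5.058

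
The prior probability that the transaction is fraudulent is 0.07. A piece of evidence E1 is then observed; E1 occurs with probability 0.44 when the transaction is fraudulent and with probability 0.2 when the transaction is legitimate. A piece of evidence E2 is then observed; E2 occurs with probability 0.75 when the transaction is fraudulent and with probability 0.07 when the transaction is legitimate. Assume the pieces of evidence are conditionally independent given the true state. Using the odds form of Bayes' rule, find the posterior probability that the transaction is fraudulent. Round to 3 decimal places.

Posterior probability ≈ 0.640

Prior odds = 0.07/(1−0.07) = 0.075269. In log-odds, ln(0.075269) = -2.5867.
Add log likelihood ratios: ln(2.2000) + ln(10.714) = 3.1600.
Posterior log-odds = 0.57335, so posterior odds = exp(0.57335) = 1.7742. Converting, P(H|E) = 1.7742/2.7742 = 0.640.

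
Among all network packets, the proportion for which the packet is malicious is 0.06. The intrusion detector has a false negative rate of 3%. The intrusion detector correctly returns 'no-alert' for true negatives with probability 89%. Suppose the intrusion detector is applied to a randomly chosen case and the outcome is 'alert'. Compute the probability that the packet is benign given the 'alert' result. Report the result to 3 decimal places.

Write H for 'the packet is malicious'. Prior odds H:¬H = 0.06/0.94 = 0.063830. For the 'alert' outcome, the likelihood ratio is 0.97/0.11 = 8.8182.
Posterior odds = 0.063830 × 8.8182 = 0.56286, so P(H|E) = 0.56286/(1+0.56286) = 0.360. Then P(¬H|E) = 1 − 0.360 = 0.640.

P(¬H | E) ≈ 0.640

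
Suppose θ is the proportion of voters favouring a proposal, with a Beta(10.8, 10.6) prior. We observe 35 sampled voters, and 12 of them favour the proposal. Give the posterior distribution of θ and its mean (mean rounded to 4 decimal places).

The binomial likelihood is conjugate to the Beta prior: with 12 successes and 23 failures, the posterior is Beta(10.8+12, 10.6+23) = Beta(22.8, 33.6).
Posterior mean = α/(α+β) = 22.8/56.4 = 0.4043.

Posterior: Beta(22.8, 33.6); mean ≈ 0.4043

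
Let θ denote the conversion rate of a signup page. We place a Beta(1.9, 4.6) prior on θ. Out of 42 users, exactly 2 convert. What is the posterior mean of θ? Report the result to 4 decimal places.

Posterior mean ≈ 0.0804

Observing 2 successes and 40 failures updates Beta(1.9, 4.6) by adding the success and failure counts to the two shape parameters: α = 1.9+2 = 3.9, β = 4.6+40 = 44.6.
Posterior mean = α/(α+β) = 3.9/48.5 = 0.0804.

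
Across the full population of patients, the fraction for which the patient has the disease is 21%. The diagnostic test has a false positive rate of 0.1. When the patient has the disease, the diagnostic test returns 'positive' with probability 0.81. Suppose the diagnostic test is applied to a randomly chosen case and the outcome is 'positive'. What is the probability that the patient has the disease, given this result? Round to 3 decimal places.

P(H | E) ≈ 0.683

Write H for 'the patient has the disease'. Prior odds H:¬H = 0.21/0.79 = 0.26582. For the 'positive' outcome, the likelihood ratio is 0.81/0.1 = 8.1000.
Posterior odds = 0.26582 × 8.1000 = 2.1532, so P(H|E) = 2.1532/(1+2.1532) = 0.683.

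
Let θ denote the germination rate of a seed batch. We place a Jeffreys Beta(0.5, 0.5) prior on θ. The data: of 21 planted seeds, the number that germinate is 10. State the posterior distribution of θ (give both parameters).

Observing 10 successes and 11 failures updates Beta(0.5, 0.5) by adding the success and failure counts to the two shape parameters: α = 0.5+10 = 10.5, β = 0.5+11 = 11.5.

Posterior: Beta(10.5, 11.5)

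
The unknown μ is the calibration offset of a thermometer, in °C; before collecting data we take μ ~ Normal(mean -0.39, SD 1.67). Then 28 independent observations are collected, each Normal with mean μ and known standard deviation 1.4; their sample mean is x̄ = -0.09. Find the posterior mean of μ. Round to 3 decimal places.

With known σ, the Normal prior is conjugate. Weight on the data is w = (n/σ²)/(n/σ² + 1/τ₀²) = 14.2857/(14.2857+0.358564) = 0.97552.
Posterior mean = w·x̄ + (1−w)·μ₀ = 0.97552·-0.09 + 0.024485·-0.39 = -0.097.

Posterior mean ≈ -0.097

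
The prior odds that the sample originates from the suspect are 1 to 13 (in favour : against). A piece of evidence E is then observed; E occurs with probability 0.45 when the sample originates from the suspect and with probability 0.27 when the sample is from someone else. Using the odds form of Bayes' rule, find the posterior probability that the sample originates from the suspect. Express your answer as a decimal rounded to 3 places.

Prior odds = 1/13 = 0.076923. In log-odds, ln(0.076923) = -2.5649.
Add log likelihood ratio: ln(1.6667) = 0.51083.
Posterior log-odds = -2.0541, so posterior odds = exp(-2.0541) = 0.12821. Converting, P(H|E) = 0.12821/1.1282 = 0.114.

Posterior probability ≈ 0.114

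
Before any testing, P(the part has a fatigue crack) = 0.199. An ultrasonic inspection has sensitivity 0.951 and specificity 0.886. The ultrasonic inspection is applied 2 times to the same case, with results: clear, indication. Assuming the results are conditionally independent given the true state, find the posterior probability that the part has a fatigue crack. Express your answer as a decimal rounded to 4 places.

Let H be the event that the part has a fatigue crack; start with P(H) = 0.199. P('indication'|H) = 0.951, P('indication'|¬H) = 0.114.
Update on result 1 ('clear'): P(H) ← 0.049·0.1990 / (0.049·0.1990 + 0.886·0.8010) = 0.0097510/0.71944 = 0.0136.
Update on result 2 ('indication'): P(H) ← 0.951·0.0136 / (0.951·0.0136 + 0.114·0.9864) = 0.012890/0.12534 = 0.1028.

Posterior P(H) ≈ 0.1028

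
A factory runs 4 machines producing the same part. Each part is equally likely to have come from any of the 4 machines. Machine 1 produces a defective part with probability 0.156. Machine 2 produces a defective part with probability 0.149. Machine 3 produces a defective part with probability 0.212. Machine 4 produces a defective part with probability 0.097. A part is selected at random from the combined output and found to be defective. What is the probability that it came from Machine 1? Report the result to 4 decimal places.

Posterior probability ≈ 0.2541

Tabulate prior·likelihood by source: [1] prior 0.25, lik 0.156, product 0.03900; [2] prior 0.25, lik 0.149, product 0.03725; [3] prior 0.25, lik 0.212, product 0.05300; [4] prior 0.25, lik 0.097, product 0.02425.
Normalizing constant = 0.15350; the posterior for Machine 1 is its product over the sum, 0.03900/0.15350 = 0.2541.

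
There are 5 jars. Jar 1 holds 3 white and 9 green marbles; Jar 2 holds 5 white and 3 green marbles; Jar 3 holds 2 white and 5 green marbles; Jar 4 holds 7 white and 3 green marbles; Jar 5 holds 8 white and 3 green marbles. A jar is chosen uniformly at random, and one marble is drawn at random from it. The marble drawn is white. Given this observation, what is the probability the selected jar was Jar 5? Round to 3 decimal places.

P(white|Jar 1) = 0.25; P(white|Jar 2) = 0.625; P(white|Jar 3) = 0.2857; P(white|Jar 4) = 0.7; P(white|Jar 5) = 0.7273.
Prior × likelihood for each source: 0.2·0.25=0.05000, 0.2·0.625=0.1250, 0.2·0.2857=0.05714, 0.2·0.7=0.1400, 0.2·0.7273=0.1455. Summing gives P(white) = 0.51760.
P(Jar 5 | white) = 0.1455 / 0.51760 = 0.281.

Posterior probability ≈ 0.281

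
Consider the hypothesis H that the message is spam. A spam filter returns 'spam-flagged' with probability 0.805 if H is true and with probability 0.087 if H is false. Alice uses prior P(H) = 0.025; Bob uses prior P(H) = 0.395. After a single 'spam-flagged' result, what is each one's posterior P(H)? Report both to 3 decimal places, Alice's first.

Alice: 0.192; Bob: 0.858

P('+'|H) = 0.805, P('+'|¬H) = 0.087.
Alice: numerator 0.805·0.025 = 0.020125; evidence = 0.020125+0.087·0.975 = 0.10495; posterior = 0.192.
Bob: numerator 0.805·0.395 = 0.31798; evidence = 0.31798+0.087·0.605 = 0.37061; posterior = 0.858.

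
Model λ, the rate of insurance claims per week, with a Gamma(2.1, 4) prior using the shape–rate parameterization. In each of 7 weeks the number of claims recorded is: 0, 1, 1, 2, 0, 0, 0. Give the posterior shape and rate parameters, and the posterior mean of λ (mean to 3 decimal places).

Total count ∑xᵢ = 4 over n = 7 weeks.
Gamma is conjugate to the Poisson likelihood: posterior is Gamma(shape = 2.1+4 = 6.1, rate = 4+7 = 11).
Posterior mean = shape/rate = 6.1/11 = 0.555.

Posterior: Gamma(shape=6.1, rate=11); mean ≈ 0.555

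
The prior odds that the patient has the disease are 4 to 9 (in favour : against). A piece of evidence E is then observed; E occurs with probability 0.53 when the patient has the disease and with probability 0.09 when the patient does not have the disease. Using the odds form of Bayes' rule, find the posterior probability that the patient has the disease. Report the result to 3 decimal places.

Prior odds = 4/9 = 0.44444. In log-odds, ln(0.44444) = -0.81093.
Add log likelihood ratio: ln(5.8889) = 1.7731.
Posterior log-odds = 0.96214, so posterior odds = exp(0.96214) = 2.6173. Converting, P(H|E) = 2.6173/3.6173 = 0.724.

Posterior probability ≈ 0.724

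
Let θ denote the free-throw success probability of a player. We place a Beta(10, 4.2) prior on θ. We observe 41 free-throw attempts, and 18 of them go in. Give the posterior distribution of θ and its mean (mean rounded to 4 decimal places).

Posterior: Beta(28, 27.2); mean ≈ 0.5072

The binomial likelihood is conjugate to the Beta prior: with 18 successes and 23 failures, the posterior is Beta(10+18, 4.2+23) = Beta(28, 27.2).
E[θ | data] = 28/(28+27.2) = 0.5072.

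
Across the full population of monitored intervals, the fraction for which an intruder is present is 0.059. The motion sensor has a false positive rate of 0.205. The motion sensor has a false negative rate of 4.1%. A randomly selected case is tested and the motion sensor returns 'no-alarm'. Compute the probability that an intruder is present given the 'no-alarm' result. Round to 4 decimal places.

P(H | E) ≈ 0.0032

Write H for 'an intruder is present'. Prior odds H:¬H = 0.059/0.941 = 0.062699. For the 'no-alarm' outcome, the likelihood ratio is 0.041/0.795 = 0.051572.
Posterior odds = 0.062699 × 0.051572 = 0.0032335, so P(H|E) = 0.0032335/(1+0.0032335) = 0.0032.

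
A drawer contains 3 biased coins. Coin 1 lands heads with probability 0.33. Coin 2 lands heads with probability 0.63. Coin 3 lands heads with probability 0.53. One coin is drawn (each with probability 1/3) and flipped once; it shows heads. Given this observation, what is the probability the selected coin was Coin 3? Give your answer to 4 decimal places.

Posterior probability ≈ 0.3557

Tabulate prior·likelihood by source: [1] prior 0.333333, lik 0.33, product 0.1100; [2] prior 0.333333, lik 0.63, product 0.2100; [3] prior 0.333333, lik 0.53, product 0.1767.
Normalizing constant = 0.49667; the posterior for Coin 3 is its product over the sum, 0.1767/0.49667 = 0.3557.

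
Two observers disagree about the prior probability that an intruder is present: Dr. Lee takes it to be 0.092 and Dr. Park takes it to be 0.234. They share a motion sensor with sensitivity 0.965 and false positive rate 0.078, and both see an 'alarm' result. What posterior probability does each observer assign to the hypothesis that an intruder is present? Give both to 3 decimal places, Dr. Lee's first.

The likelihood ratio for an 'alarm' result is 0.965/0.078 = 12.372.
Dr. Lee: prior odds 0.092/0.908 = 0.10132; posterior odds 1.2535; posterior probability 0.556.
Dr. Park: prior odds 0.234/0.766 = 0.30548; posterior odds 3.7794; posterior probability 0.791.

Dr. Lee: 0.556; Dr. Park: 0.791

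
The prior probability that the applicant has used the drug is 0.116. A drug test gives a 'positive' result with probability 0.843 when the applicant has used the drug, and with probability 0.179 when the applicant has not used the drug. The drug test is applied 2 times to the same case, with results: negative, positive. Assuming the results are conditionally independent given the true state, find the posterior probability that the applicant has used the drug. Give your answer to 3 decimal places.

Posterior P(H) ≈ 0.106

With H the event that the applicant has used the drug, the joint likelihood of the observed sequence is P(data|H) = 0.157·0.843 = 0.13235 and P(data|¬H) = 0.821·0.179 = 0.14696.
Bayes: P(H|data) = 0.116·0.13235 / (0.116·0.13235 + 0.884·0.14696) = 0.015353/0.14526 = 0.1057.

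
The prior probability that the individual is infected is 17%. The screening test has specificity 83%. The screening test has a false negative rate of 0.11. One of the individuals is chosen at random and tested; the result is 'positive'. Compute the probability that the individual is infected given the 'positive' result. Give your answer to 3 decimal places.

Write H for 'the individual is infected'. Prior odds H:¬H = 0.17/0.83 = 0.20482. For the 'positive' outcome, the likelihood ratio is 0.89/0.17 = 5.2353.
Posterior odds = 0.20482 × 5.2353 = 1.0723, so P(H|E) = 1.0723/(1+1.0723) = 0.517.

P(H | E) ≈ 0.517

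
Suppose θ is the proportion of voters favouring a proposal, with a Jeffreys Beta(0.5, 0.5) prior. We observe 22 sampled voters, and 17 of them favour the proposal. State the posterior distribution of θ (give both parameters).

Observing 17 successes and 5 failures updates Beta(0.5, 0.5) by adding the success and failure counts to the two shape parameters: α = 0.5+17 = 17.5, β = 0.5+5 = 5.5.

Posterior: Beta(17.5, 5.5)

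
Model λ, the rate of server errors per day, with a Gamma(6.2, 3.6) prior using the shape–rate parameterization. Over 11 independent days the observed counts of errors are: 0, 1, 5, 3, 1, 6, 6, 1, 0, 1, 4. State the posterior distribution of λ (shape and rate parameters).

Total count ∑xᵢ = 28 over n = 11 days.
Gamma is conjugate to the Poisson likelihood: posterior is Gamma(shape = 6.2+28 = 34.2, rate = 3.6+11 = 14.6).

Posterior: Gamma(shape=34.2, rate=14.6)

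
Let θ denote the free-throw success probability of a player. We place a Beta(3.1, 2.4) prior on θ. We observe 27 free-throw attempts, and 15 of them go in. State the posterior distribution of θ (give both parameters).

Observing 15 successes and 12 failures updates Beta(3.1, 2.4) by adding the success and failure counts to the two shape parameters: α = 3.1+15 = 18.1, β = 2.4+12 = 14.4.

Posterior: Beta(18.1, 14.4)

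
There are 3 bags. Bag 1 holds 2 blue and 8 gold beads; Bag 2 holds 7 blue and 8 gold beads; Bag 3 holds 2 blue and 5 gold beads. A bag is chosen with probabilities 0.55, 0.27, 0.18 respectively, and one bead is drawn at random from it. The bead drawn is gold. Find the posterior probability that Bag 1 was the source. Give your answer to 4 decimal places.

Tabulate prior·likelihood by source: [1] prior 0.55, lik 0.8, product 0.4400; [2] prior 0.27, lik 0.5333, product 0.1440; [3] prior 0.18, lik 0.7143, product 0.1286.
Normalizing constant = 0.71257; the posterior for Bag 1 is its product over the sum, 0.4400/0.71257 = 0.6175.

Posterior probability ≈ 0.6175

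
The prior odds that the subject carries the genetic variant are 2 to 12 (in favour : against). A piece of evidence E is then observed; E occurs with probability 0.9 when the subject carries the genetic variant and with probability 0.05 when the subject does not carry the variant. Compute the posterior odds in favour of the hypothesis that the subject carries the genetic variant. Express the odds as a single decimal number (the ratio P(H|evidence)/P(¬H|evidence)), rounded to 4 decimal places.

Posterior odds ≈ 3.0000

Prior odds = 2/12 = 0.16667. In log-odds, ln(0.16667) = -1.7918.
Add log likelihood ratio: ln(18.000) = 2.8904.
Posterior log-odds = 1.0986, so posterior odds = exp(1.0986) = 3.0000.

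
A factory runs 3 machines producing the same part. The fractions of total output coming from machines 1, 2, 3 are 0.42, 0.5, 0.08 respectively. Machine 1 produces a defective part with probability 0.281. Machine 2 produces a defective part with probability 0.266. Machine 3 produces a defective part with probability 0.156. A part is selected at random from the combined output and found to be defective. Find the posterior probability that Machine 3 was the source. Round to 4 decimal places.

Posterior probability ≈ 0.0474

P(defective|M1) = 0.281; P(defective|M2) = 0.266; P(defective|M3) = 0.156.
Prior × likelihood for each source: 0.42·0.281=0.1180, 0.5·0.266=0.1330, 0.08·0.156=0.01248. Summing gives P(defective) = 0.26350.
P(Machine 3 | defective) = 0.01248 / 0.26350 = 0.0474.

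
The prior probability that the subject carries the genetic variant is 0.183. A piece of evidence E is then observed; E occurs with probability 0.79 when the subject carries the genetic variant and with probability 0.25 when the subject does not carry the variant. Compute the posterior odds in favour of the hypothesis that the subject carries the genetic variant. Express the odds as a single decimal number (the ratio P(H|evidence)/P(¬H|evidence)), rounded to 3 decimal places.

Posterior odds ≈ 0.708

Prior odds = 0.183/(1−0.183) = 0.22399.
Likelihood ratio for E = 0.79/0.25 = 3.1600.
Posterior odds = prior odds × LR = 0.70781.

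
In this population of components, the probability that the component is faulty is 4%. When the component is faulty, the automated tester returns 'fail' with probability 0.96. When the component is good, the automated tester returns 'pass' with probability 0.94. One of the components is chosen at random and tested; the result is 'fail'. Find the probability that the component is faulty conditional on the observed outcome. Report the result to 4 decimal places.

Let H be the event that the component is faulty. P(H) = 0.04, so P(¬H) = 0.96. With E the 'fail' result, P(E|H) = 0.96 and P(E|¬H) = 0.06.
P(E) = 0.96·0.04 + 0.06·0.96 = 0.038400 + 0.057600 = 0.096000.
By Bayes' theorem, P(H|E) = 0.038400 / 0.096000 = 0.4000.

P(H | E) ≈ 0.4000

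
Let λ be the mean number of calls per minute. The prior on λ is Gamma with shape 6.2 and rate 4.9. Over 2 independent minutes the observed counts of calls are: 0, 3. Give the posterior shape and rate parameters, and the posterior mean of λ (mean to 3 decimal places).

Total count ∑xᵢ = 3 over n = 2 minutes.
Gamma is conjugate to the Poisson likelihood: posterior is Gamma(shape = 6.2+3 = 9.2, rate = 4.9+2 = 6.9).
Posterior mean = shape/rate = 9.2/6.9 = 1.333.

Posterior: Gamma(shape=9.2, rate=6.9); mean ≈ 1.333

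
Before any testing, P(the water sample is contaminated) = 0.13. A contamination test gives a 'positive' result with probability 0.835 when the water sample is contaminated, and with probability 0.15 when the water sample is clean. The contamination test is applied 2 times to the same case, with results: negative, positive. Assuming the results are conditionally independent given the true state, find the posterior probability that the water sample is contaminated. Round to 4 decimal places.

With H the event that the water sample is contaminated, the joint likelihood of the observed sequence is P(data|H) = 0.165·0.835 = 0.13778 and P(data|¬H) = 0.85·0.15 = 0.12750.
Bayes: P(H|data) = 0.13·0.13778 / (0.13·0.13778 + 0.87·0.12750) = 0.017911/0.12884 = 0.1390.

Posterior P(H) ≈ 0.1390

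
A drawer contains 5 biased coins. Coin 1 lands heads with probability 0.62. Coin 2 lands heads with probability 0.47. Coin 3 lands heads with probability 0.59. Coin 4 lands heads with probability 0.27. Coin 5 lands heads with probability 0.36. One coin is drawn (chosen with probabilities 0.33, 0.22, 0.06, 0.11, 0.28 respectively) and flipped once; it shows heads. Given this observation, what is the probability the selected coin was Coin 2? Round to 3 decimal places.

Posterior probability ≈ 0.218

P(heads|C1) = 0.62; P(heads|C2) = 0.47; P(heads|C3) = 0.59; P(heads|C4) = 0.27; P(heads|C5) = 0.36.
Prior × likelihood for each source: 0.33·0.62=0.2046, 0.22·0.47=0.1034, 0.06·0.59=0.03540, 0.11·0.27=0.02970, 0.28·0.36=0.1008. Summing gives P(heads) = 0.47390.
P(Coin 2 | heads) = 0.1034 / 0.47390 = 0.218.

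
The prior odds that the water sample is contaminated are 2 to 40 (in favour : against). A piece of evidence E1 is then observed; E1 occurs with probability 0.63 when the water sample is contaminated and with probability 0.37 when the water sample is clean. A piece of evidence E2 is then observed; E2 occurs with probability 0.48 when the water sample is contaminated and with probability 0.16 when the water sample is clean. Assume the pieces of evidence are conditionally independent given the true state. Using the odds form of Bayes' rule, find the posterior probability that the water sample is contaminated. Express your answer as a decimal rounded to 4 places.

Posterior probability ≈ 0.2034

Prior odds = 2/40 = 0.050000. In log-odds, ln(0.050000) = -2.9957.
Add log likelihood ratios: ln(1.7027) + ln(3.0000) = 1.6308.
Posterior log-odds = -1.3649, so posterior odds = exp(-1.3649) = 0.25541. Converting, P(H|E) = 0.25541/1.2554 = 0.2034.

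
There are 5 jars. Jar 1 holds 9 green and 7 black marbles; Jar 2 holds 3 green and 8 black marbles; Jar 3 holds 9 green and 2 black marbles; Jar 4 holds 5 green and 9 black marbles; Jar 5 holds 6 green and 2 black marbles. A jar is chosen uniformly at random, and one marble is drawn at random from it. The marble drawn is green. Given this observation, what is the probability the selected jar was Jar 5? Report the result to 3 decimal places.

Tabulate prior·likelihood by source: [1] prior 0.2, lik 0.5625, product 0.1125; [2] prior 0.2, lik 0.2727, product 0.05455; [3] prior 0.2, lik 0.8182, product 0.1636; [4] prior 0.2, lik 0.3571, product 0.07143; [5] prior 0.2, lik 0.75, product 0.1500.
Normalizing constant = 0.55211; the posterior for Jar 5 is its product over the sum, 0.1500/0.55211 = 0.272.

Posterior probability ≈ 0.272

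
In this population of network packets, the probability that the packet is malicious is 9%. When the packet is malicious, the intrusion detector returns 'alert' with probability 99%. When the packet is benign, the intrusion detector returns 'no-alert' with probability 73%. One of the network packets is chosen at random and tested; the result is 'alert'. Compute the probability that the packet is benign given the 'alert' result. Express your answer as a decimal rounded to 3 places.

Write H for 'the packet is malicious'. Prior odds H:¬H = 0.09/0.91 = 0.098901. For the 'alert' outcome, the likelihood ratio is 0.99/0.27 = 3.6667.
Posterior odds = 0.098901 × 3.6667 = 0.36264, so P(H|E) = 0.36264/(1+0.36264) = 0.266. Then P(¬H|E) = 1 − 0.266 = 0.734.

P(¬H | E) ≈ 0.734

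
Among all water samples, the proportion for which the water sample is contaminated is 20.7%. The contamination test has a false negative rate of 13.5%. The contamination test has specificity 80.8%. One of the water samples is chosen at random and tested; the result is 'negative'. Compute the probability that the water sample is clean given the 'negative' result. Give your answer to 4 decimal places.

Write H for 'the water sample is contaminated'. Prior odds H:¬H = 0.207/0.793 = 0.26103. For the 'negative' outcome, the likelihood ratio is 0.135/0.808 = 0.16708.
Posterior odds = 0.26103 × 0.16708 = 0.043613, so P(H|E) = 0.043613/(1+0.043613) = 0.0418. Then P(¬H|E) = 1 − 0.0418 = 0.9582.

P(¬H | E) ≈ 0.9582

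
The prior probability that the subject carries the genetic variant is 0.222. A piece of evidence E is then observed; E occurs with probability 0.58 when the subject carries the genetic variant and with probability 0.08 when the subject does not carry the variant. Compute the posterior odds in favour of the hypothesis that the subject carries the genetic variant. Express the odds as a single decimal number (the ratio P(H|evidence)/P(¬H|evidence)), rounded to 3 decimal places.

Posterior odds ≈ 2.069

Prior odds = 0.222/(1−0.222) = 0.28535.
Likelihood ratio for E = 0.58/0.08 = 7.2500.
Posterior odds = prior odds × LR = 2.0688.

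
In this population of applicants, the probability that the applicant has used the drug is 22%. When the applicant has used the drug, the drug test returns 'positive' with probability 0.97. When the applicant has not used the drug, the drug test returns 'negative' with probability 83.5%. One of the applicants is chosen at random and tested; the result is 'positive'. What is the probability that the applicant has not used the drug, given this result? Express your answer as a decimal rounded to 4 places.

P(¬H | E) ≈ 0.3762

Let H be the event that the applicant has used the drug. P(H) = 0.22, so P(¬H) = 0.78. With E the 'positive' result, P(E|H) = 0.97 and P(E|¬H) = 0.165.
P(E) = 0.97·0.22 + 0.165·0.78 = 0.21340 + 0.12870 = 0.34210.
By Bayes' theorem, P(H|E) = 0.21340 / 0.34210 = 0.6238. Hence P(¬H|E) = 1 − 0.6238 = 0.3762.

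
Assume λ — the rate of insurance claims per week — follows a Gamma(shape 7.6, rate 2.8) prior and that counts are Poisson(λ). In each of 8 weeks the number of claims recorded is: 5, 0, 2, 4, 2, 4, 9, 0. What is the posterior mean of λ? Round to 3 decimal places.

The Poisson likelihood adds the total count to the shape and the number of exposure periods to the rate. Here ∑xᵢ = 26 and n = 8, so shape 7.6→33.6 and rate 2.8→10.8.
E[λ | data] = 33.6/10.8 = 3.111.

Posterior mean ≈ 3.111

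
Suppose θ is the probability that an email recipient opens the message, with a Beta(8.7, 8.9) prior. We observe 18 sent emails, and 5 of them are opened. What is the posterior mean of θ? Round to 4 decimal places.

Posterior mean ≈ 0.3848

Observing 5 successes and 13 failures updates Beta(8.7, 8.9) by adding the success and failure counts to the two shape parameters: α = 8.7+5 = 13.7, β = 8.9+13 = 21.9.
E[θ | data] = 13.7/(13.7+21.9) = 0.3848.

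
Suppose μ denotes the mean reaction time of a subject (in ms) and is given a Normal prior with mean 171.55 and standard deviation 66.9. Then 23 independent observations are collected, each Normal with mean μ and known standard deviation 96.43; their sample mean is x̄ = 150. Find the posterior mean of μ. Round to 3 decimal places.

With known σ, the Normal prior is conjugate. Weight on the data is w = (n/σ²)/(n/σ² + 1/τ₀²) = 0.00247345/(0.00247345+0.00022343) = 0.91715.
Posterior mean = w·x̄ + (1−w)·μ₀ = 0.91715·150 + 0.082849·171.55 = 151.785.

Posterior mean ≈ 151.785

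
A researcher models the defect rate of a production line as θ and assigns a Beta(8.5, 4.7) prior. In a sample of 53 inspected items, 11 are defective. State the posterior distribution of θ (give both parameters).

Posterior: Beta(19.5, 46.7)

The binomial likelihood is conjugate to the Beta prior: with 11 successes and 42 failures, the posterior is Beta(8.5+11, 4.7+42) = Beta(19.5, 46.7).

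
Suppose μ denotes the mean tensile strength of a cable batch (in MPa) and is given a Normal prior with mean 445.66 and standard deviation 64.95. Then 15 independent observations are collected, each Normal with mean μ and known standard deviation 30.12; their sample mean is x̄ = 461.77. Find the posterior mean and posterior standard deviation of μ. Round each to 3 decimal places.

Prior precision 1/τ₀² = 1/64.95² = 0.00023705; data precision n/σ² = 15/30.12² = 0.0165341.
Posterior precision = 0.00023705 + 0.0165341 = 0.0167712, giving posterior SD = 1/√0.0167712 = 7.722.
Posterior mean = (0.00023705·445.66 + 0.0165341·461.77) / 0.0167712 = 461.542.

Posterior mean ≈ 461.542; posterior SD ≈ 7.722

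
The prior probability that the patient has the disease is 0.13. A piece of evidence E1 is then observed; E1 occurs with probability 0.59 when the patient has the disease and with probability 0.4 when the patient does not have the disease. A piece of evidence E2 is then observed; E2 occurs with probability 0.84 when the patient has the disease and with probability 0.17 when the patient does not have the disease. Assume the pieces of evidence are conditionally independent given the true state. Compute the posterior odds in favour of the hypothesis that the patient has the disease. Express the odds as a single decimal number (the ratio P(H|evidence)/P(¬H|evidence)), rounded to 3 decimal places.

Prior odds = 0.13/(1−0.13) = 0.14943. In log-odds, ln(0.14943) = -1.9010.
Add log likelihood ratios: ln(1.4750) + ln(4.9412) = 1.9863.
Posterior log-odds = 0.085303, so posterior odds = exp(0.085303) = 1.0890.

Posterior odds ≈ 1.089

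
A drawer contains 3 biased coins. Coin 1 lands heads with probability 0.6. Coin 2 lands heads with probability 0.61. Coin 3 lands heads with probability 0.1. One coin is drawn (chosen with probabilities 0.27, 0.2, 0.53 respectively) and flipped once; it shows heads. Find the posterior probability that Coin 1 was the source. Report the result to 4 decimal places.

Tabulate prior·likelihood by source: [1] prior 0.27, lik 0.6, product 0.1620; [2] prior 0.2, lik 0.61, product 0.1220; [3] prior 0.53, lik 0.1, product 0.05300.
Normalizing constant = 0.33700; the posterior for Coin 1 is its product over the sum, 0.1620/0.33700 = 0.4807.

Posterior probability ≈ 0.4807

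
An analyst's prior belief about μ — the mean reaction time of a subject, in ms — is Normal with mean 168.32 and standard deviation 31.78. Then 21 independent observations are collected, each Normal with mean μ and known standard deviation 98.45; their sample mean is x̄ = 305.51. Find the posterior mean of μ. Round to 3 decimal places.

Posterior mean ≈ 262.480

With known σ, the Normal prior is conjugate. Weight on the data is w = (n/σ²)/(n/σ² + 1/τ₀²) = 0.00216665/(0.00216665+0.00099013) = 0.68635.
Posterior mean = w·x̄ + (1−w)·μ₀ = 0.68635·305.51 + 0.31365·168.32 = 262.480.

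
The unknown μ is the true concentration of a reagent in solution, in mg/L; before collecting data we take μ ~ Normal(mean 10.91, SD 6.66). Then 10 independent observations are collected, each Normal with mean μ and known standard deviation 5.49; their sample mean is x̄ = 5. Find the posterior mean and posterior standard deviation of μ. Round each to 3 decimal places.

With known σ, the Normal prior is conjugate. Weight on the data is w = (n/σ²)/(n/σ² + 1/τ₀²) = 0.331784/(0.331784+0.0225451) = 0.93637.
Posterior mean = w·x̄ + (1−w)·μ₀ = 0.93637·5 + 0.063628·10.91 = 5.376. Posterior variance = 1/(0.331784+0.0225451) = 2.82224, so SD = 1.680.

Posterior mean ≈ 5.376; posterior SD ≈ 1.680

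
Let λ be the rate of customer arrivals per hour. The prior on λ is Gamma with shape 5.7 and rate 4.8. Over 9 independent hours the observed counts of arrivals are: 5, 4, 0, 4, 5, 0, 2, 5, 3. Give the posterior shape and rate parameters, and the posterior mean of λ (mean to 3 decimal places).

Posterior: Gamma(shape=33.7, rate=13.8); mean ≈ 2.442

The Poisson likelihood adds the total count to the shape and the number of exposure periods to the rate. Here ∑xᵢ = 28 and n = 9, so shape 5.7→33.7 and rate 4.8→13.8.
E[λ | data] = 33.7/13.8 = 2.442.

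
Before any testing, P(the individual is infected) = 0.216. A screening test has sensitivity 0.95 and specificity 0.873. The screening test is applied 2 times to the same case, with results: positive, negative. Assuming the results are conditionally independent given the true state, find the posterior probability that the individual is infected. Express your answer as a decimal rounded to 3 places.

Posterior P(H) ≈ 0.106

With H the event that the individual is infected, the joint likelihood of the observed sequence is P(data|H) = 0.95·0.05 = 0.047500 and P(data|¬H) = 0.127·0.873 = 0.11087.
Bayes: P(H|data) = 0.216·0.047500 / (0.216·0.047500 + 0.784·0.11087) = 0.010260/0.097183 = 0.1056.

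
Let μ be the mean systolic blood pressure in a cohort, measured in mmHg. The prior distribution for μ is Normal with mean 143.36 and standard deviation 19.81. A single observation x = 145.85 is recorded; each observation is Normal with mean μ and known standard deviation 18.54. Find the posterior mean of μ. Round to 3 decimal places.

Prior precision 1/τ₀² = 1/19.81² = 0.00254819; data precision n/σ² = 1/18.54² = 0.00290925.
Posterior precision = 0.00254819 + 0.00290925 = 0.00545743.
Posterior mean = (0.00254819·143.36 + 0.00290925·145.85) / 0.00545743 = 144.687.

Posterior mean ≈ 144.687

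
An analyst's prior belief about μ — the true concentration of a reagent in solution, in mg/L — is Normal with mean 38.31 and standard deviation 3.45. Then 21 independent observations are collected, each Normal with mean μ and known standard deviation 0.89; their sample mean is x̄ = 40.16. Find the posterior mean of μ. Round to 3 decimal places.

Posterior mean ≈ 40.154

Prior precision 1/τ₀² = 1/3.45² = 0.0840160; data precision n/σ² = 21/0.89² = 26.5118.
Posterior precision = 0.0840160 + 26.5118 = 26.5958.
Posterior mean = (0.0840160·38.31 + 26.5118·40.16) / 26.5958 = 40.154.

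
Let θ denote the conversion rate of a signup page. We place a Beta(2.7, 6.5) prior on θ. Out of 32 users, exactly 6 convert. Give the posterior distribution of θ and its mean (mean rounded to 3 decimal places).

Observing 6 successes and 26 failures updates Beta(2.7, 6.5) by adding the success and failure counts to the two shape parameters: α = 2.7+6 = 8.7, β = 6.5+26 = 32.5.
E[θ | data] = 8.7/(8.7+32.5) = 0.211.

Posterior: Beta(8.7, 32.5); mean ≈ 0.211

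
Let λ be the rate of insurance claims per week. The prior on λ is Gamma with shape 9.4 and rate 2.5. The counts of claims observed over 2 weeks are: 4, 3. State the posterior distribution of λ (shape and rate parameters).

The Poisson likelihood adds the total count to the shape and the number of exposure periods to the rate. Here ∑xᵢ = 7 and n = 2, so shape 9.4→16.4 and rate 2.5→4.5.

Posterior: Gamma(shape=16.4, rate=4.5)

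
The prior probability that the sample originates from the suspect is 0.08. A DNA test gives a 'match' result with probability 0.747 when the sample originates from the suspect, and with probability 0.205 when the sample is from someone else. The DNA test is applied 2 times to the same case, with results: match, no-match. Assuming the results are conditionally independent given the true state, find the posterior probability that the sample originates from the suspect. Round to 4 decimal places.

Let H be the event that the sample originates from the suspect; start with P(H) = 0.08. P('match'|H) = 0.747, P('match'|¬H) = 0.205.
Update on result 1 ('match'): P(H) ← 0.747·0.0800 / (0.747·0.0800 + 0.205·0.9200) = 0.059760/0.24836 = 0.2406.
Update on result 2 ('no-match'): P(H) ← 0.253·0.2406 / (0.253·0.2406 + 0.795·0.7594) = 0.060876/0.66458 = 0.0916.

Posterior P(H) ≈ 0.0916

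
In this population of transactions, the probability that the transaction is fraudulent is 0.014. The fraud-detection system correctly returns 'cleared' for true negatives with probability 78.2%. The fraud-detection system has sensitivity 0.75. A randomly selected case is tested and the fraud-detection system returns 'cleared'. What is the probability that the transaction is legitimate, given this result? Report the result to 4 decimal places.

Let H be the event that the transaction is fraudulent. P(H) = 0.014, so P(¬H) = 0.986. With E the 'cleared' result, P(E|H) = 0.25 and P(E|¬H) = 0.782.
P(E) = 0.25·0.014 + 0.782·0.986 = 0.0035000 + 0.77105 = 0.77455.
By Bayes' theorem, P(H|E) = 0.0035000 / 0.77455 = 0.0045. Hence P(¬H|E) = 1 − 0.0045 = 0.9955.

P(¬H | E) ≈ 0.9955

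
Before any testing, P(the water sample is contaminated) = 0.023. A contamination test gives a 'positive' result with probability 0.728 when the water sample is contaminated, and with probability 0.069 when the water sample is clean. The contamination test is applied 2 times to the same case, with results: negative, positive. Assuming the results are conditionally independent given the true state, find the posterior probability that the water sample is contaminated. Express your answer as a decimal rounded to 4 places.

Posterior P(H) ≈ 0.0677

Let H be the event that the water sample is contaminated; start with P(H) = 0.023. P('positive'|H) = 0.728, P('positive'|¬H) = 0.069.
Update on result 1 ('negative'): P(H) ← 0.272·0.0230 / (0.272·0.0230 + 0.931·0.9770) = 0.0062560/0.91584 = 0.0068.
Update on result 2 ('positive'): P(H) ← 0.728·0.0068 / (0.728·0.0068 + 0.069·0.9932) = 0.0049729/0.073502 = 0.0677.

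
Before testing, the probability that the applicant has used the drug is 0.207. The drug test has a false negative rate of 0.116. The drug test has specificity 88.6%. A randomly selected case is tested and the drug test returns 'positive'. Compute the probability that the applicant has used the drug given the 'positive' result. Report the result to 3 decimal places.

Write H for 'the applicant has used the drug'. Prior odds H:¬H = 0.207/0.793 = 0.26103. For the 'positive' outcome, the likelihood ratio is 0.884/0.114 = 7.7544.
Posterior odds = 0.26103 × 7.7544 = 2.0242, so P(H|E) = 2.0242/(1+2.0242) = 0.669.

P(H | E) ≈ 0.669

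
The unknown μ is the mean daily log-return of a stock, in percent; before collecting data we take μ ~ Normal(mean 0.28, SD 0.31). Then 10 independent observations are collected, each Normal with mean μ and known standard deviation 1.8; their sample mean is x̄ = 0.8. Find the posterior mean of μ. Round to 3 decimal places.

Posterior mean ≈ 0.399

With known σ, the Normal prior is conjugate. Weight on the data is w = (n/σ²)/(n/σ² + 1/τ₀²) = 3.08642/(3.08642+10.4058) = 0.22876.
Posterior mean = w·x̄ + (1−w)·μ₀ = 0.22876·0.8 + 0.77124·0.28 = 0.399.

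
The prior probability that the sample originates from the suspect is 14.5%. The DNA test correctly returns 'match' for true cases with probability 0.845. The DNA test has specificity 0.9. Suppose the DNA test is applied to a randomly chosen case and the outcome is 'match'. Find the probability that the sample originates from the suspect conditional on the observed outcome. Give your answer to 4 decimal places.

P(H | E) ≈ 0.5890

Let H be the event that the sample originates from the suspect. P(H) = 0.145, so P(¬H) = 0.855. With E the 'match' result, P(E|H) = 0.845 and P(E|¬H) = 0.1.
P(E) = 0.845·0.145 + 0.1·0.855 = 0.12252 + 0.085500 = 0.20802.
By Bayes' theorem, P(H|E) = 0.12252 / 0.20802 = 0.5890.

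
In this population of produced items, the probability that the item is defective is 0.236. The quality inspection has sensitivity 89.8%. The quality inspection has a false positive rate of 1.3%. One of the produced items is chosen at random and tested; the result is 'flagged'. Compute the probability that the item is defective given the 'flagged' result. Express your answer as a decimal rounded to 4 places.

P(H | E) ≈ 0.9552

Let H be the event that the item is defective. P(H) = 0.236, so P(¬H) = 0.764. With E the 'flagged' result, P(E|H) = 0.898 and P(E|¬H) = 0.013.
P(E) = 0.898·0.236 + 0.013·0.764 = 0.21193 + 0.0099320 = 0.22186.
By Bayes' theorem, P(H|E) = 0.21193 / 0.22186 = 0.9552.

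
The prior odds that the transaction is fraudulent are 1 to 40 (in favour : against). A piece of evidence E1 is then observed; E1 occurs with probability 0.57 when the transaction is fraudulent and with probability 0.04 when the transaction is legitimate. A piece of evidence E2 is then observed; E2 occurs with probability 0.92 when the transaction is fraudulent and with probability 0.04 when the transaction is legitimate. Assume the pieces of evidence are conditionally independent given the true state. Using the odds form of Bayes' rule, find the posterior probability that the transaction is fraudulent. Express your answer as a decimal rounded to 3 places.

Posterior probability ≈ 0.891

Prior odds = 1/40 = 0.025000.
Likelihood ratio for E1 = 0.57/0.04 = 14.250.
Likelihood ratio for E2 = 0.92/0.04 = 23.000.
Posterior odds = prior odds × LR₁ × LR₂ = 8.1937.
Posterior probability = odds/(1+odds) = 8.1937/9.1937 = 0.891.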